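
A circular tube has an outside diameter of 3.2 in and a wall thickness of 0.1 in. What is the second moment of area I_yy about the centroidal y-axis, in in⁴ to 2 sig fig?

Break the section into simple shapes (no overlaps), measuring from the bottom-left corner of the bounding box.
Outer circle: ⌀3.2, A = 8.042 in², x = 1.6 in, Ī = 5.147 in⁴.
Bore (subtracted): ⌀3, A = 7.069 in², x = 1.6 in, Ī = 3.976 in⁴.
By symmetry the centroid is at mid-width, x̄ = 1.6 in.
All pieces are centred on the centroidal y-axis, so I = ΣĪ (holes subtracted) = 1.171 in⁴.

I_yy ≈ 1.2 in⁴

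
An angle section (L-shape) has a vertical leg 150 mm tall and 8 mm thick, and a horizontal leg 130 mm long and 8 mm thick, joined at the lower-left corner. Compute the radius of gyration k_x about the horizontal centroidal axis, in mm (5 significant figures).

k_x ≈ 47.784 mm

Treat the section as a set of non-overlapping primitives; coordinates are from the bounding-box lower-left.
Vertical leg: 8 × 150, A = 1 200 mm², y = 75 mm, Ī = 2 250 000 mm⁴.
Horizontal leg (remainder): 122 × 8, A = 976 mm², y = 4 mm, Ī = 5205.333 mm⁴.
Centroid: ȳ = ΣA·y / ΣA = 43.15441 mm.
Transfer each piece to the horizontal centroidal axis using Ī + A·d² with d = y − 43.15441:
  vertical leg: d = 31.84559 mm → contributes +3 466 970 mm⁴
  horizontal leg (remainder): d = -39.15441 mm → contributes +1 501 480 mm⁴
Total I = 4 968 449 mm⁴.
Radius of gyration: k = √(I/A) = √(4 968 449 / 2 176) = 47.78383 mm.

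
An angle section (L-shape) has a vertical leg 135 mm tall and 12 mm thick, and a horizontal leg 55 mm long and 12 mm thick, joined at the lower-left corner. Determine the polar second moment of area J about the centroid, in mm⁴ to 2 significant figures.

Treat the section as a set of non-overlapping primitives; coordinates are from the bounding-box lower-left.
Vertical leg: 12 × 135, A = 1 620 mm², y = 67.5 mm, Ī = 2 460 375 mm⁴.
Horizontal leg (remainder): 43 × 12, A = 516 mm², y = 6 mm, Ī = 6 192 mm⁴.
Centroid: ȳ = ΣA·y / ΣA = 52.64 mm.
Transfer each piece to the centroidal x-axis using Ī + A·d² with d = y − 52.64:
  vertical leg: d = 14.86 mm → contributes +2 817 946 mm⁴
  horizontal leg (remainder): d = -46.64 mm → contributes +1 128 798 mm⁴
Total I = 3 946 744 mm⁴.
For the y-axis: x̄ = 12.64 mm.
Repeating about the centroidal y-axis gives I_y = 394 904 mm⁴.
Polar second moment: J = I_x + I_y = 4 341 648 mm⁴.

J ≈ 4.3 × 10⁶ mm⁴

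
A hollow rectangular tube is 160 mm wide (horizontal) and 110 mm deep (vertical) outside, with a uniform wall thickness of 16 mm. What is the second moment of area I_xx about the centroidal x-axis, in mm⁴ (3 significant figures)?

Break the section into simple shapes (no overlaps), measuring from the bottom-left corner of the bounding box.
Outer rectangle: 160 × 110, A = 17 600 mm², y = 55 mm, Ī = 17 746 667 mm⁴.
Inner void (subtracted): 128 × 78, A = 9 984 mm², y = 55 mm, Ī = 5 061 888 mm⁴.
By symmetry the centroid is at mid-height, ȳ = 55 mm.
All pieces are centred on the centroidal x-axis, so I = ΣĪ (holes subtracted) = 12 684 779 mm⁴.

I_xx ≈ 1.27 × 10⁷ mm⁴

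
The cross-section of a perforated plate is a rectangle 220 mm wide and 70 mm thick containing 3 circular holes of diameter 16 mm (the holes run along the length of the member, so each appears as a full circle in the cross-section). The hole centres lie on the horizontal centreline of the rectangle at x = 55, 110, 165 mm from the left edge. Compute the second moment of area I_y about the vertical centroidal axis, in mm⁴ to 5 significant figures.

I_y ≈ 6.0887 × 10⁷ mm⁴

Split into non-overlapping primitives; take the origin at the lower-left of the bounding box.
Plate: 220 × 70, A = 15 400 mm², x = 110 mm, Ī = 62 113 333 mm⁴.
Hole 1 (subtracted): ⌀16, A = 201.0619 mm², x = 55 mm, Ī = 3216.991 mm⁴.
Hole 2 (subtracted): ⌀16, A = 201.0619 mm², x = 110 mm, Ī = 3216.991 mm⁴.
Hole 3 (subtracted): ⌀16, A = 201.0619 mm², x = 165 mm, Ī = 3216.991 mm⁴.
By symmetry the centroid is at mid-width, x̄ = 110 mm.
Transfer each piece to the vertical centroidal axis using Ī + A·d² with d = x − 110:
  plate: d = 0 mm → contributes +62 113 333 mm⁴
  hole 1: d = -55 mm → contributes −611429.3 mm⁴
  hole 2: d = 0 mm → contributes −3216.991 mm⁴
  hole 3: d = 55 mm → contributes −611429.3 mm⁴
Total I = 60 887 258 mm⁴.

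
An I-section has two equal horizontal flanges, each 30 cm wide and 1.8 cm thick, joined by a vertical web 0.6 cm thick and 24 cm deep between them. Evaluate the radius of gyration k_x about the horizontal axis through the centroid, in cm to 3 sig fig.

Treat the section as a set of non-overlapping primitives; coordinates are from the bounding-box lower-left.
Bottom flange: 30 × 1.8, A = 54 cm², y = 0.9 cm, Ī = 14.58 cm⁴.
Web: 0.6 × 24, A = 14.4 cm², y = 13.8 cm, Ī = 691.2 cm⁴.
Top flange: 30 × 1.8, A = 54 cm², y = 26.7 cm, Ī = 14.58 cm⁴.
By symmetry the centroid is at mid-height, ȳ = 13.8 cm.
Transfer each piece to the horizontal axis through the centroid using Ī + A·d² with d = y − 13.8:
  bottom flange: d = -12.9 cm → contributes +9000.7 cm⁴
  web: d = 0 cm → contributes +691.2 cm⁴
  top flange: d = 12.9 cm → contributes +9000.7 cm⁴
Total I = 18 693 cm⁴.
Radius of gyration: k = √(I/A) = √(18 693 / 122.4) = 12.358 cm.

k_x ≈ 12.4 cm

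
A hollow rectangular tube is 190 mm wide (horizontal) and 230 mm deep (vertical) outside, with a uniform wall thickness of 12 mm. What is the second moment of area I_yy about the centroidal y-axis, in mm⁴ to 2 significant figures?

I_yy ≈ 5.3 × 10⁷ mm⁴

Split into non-overlapping primitives; take the origin at the lower-left of the bounding box.
Outer rectangle: 190 × 230, A = 43 700 mm², x = 95 mm, Ī = 131 464 167 mm⁴.
Inner void (subtracted): 166 × 206, A = 34 196 mm², x = 95 mm, Ī = 78 525 415 mm⁴.
By symmetry the centroid is at mid-width, x̄ = 95 mm.
All pieces are centred on the centroidal y-axis, so I = ΣĪ (holes subtracted) = 52 938 752 mm⁴.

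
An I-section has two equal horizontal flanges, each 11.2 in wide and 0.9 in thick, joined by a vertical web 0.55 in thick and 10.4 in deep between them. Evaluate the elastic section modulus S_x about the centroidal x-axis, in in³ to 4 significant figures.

S_x ≈ 114.2 in³

Break the section into simple shapes (no overlaps), measuring from the bottom-left corner of the bounding box.
Bottom flange: 11.2 × 0.9, A = 10.08 in², y = 0.45 in, Ī = 0.6804 in⁴.
Web: 0.55 × 10.4, A = 5.72 in², y = 6.1 in, Ī = 51.5563 in⁴.
Top flange: 11.2 × 0.9, A = 10.08 in², y = 11.75 in, Ī = 0.6804 in⁴.
By symmetry the centroid is at mid-height, ȳ = 6.1 in.
Transfer each piece to the centroidal x-axis using Ī + A·d² with d = y − 6.1:
  bottom flange: d = -5.65 in → contributes +322.459 in⁴
  web: d = 0 in → contributes +51.5563 in⁴
  top flange: d = 5.65 in → contributes +322.459 in⁴
Total I = 696.475 in⁴.
Extreme fibre distance c = 6.1 in; S = I/c = 114.176 in³.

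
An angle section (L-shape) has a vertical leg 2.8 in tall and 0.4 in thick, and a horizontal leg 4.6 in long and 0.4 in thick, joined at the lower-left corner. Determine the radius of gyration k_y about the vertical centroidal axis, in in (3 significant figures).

k_y ≈ 1.47 in

Decompose the section into non-overlapping parts with the origin at the bottom-left of its bounding rectangle.
Vertical leg: 0.4 × 2.8, A = 1.12 in², x = 0.2 in, Ī = 0.014933 in⁴.
Horizontal leg (remainder): 4.2 × 0.4, A = 1.68 in², x = 2.5 in, Ī = 2.4696 in⁴.
Centroid: x̄ = ΣA·x / ΣA = 1.58 in.
Transfer each piece to the vertical centroidal axis using Ī + A·d² with d = x − 1.58:
  vertical leg: d = -1.38 in → contributes +2.1479 in⁴
  horizontal leg (remainder): d = 0.92 in → contributes +3.8916 in⁴
Total I = 6.0394 in⁴.
Radius of gyration: k = √(I/A) = √(6.0394 / 2.8) = 1.4687 in.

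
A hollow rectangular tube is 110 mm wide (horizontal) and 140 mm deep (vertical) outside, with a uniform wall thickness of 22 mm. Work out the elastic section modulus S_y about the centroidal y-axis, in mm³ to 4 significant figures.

Break the section into simple shapes (no overlaps), measuring from the bottom-left corner of the bounding box.
Outer rectangle: 110 × 140, A = 15 400 mm², x = 55 mm, Ī = 15 528 333 mm⁴.
Inner void (subtracted): 66 × 96, A = 6 336 mm², x = 55 mm, Ī = 2 299 968 mm⁴.
By symmetry the centroid is at mid-width, x̄ = 55 mm.
All pieces are centred on the centroidal y-axis, so I = ΣĪ (holes subtracted) = 13 228 365 mm⁴.
Extreme fibre distance c = 55 mm; S = I/c = 240 516 mm³.

S_y ≈ 2.405 × 10⁵ mm³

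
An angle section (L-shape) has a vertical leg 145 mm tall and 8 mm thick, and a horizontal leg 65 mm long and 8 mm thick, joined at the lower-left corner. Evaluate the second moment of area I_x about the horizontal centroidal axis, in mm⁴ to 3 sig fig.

Treat the section as a set of non-overlapping primitives; coordinates are from the bounding-box lower-left.
Vertical leg: 8 × 145, A = 1 160 mm², y = 72.5 mm, Ī = 2 032 417 mm⁴.
Horizontal leg (remainder): 57 × 8, A = 456 mm², y = 4 mm, Ī = 2 432 mm⁴.
Centroid: ȳ = ΣA·y / ΣA = 53.171 mm.
Transfer each piece to the horizontal centroidal axis using Ī + A·d² with d = y − 53.171:
  vertical leg: d = 19.329 mm → contributes +2 465 814 mm⁴
  horizontal leg (remainder): d = -49.171 mm → contributes +1 104 934 mm⁴
Total I = 3 570 748 mm⁴.

I_x ≈ 3.57 × 10⁶ mm⁴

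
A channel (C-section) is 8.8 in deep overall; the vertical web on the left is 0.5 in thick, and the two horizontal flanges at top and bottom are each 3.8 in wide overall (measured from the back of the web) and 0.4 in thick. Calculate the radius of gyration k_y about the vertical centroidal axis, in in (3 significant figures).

k_y ≈ 1.10 in

Decompose the section into non-overlapping parts with the origin at the bottom-left of its bounding rectangle.
Web: 0.5 × 8.8, A = 4.4 in², x = 0.25 in, Ī = 0.091667 in⁴.
Top flange (beyond web): 3.3 × 0.4, A = 1.32 in², x = 2.15 in, Ī = 1.1979 in⁴.
Bottom flange (beyond web): 3.3 × 0.4, A = 1.32 in², x = 2.15 in, Ī = 1.1979 in⁴.
Centroid: x̄ = ΣA·x / ΣA = 0.9625 in.
Transfer each piece to the vertical centroidal axis using Ī + A·d² with d = x − 0.9625:
  web: d = -0.7125 in → contributes +2.3254 in⁴
  top flange (beyond web): d = 1.1875 in → contributes +3.0593 in⁴
  bottom flange (beyond web): d = 1.1875 in → contributes +3.0593 in⁴
Total I = 8.444 in⁴.
Radius of gyration: k = √(I/A) = √(8.444 / 7.04) = 1.0952 in.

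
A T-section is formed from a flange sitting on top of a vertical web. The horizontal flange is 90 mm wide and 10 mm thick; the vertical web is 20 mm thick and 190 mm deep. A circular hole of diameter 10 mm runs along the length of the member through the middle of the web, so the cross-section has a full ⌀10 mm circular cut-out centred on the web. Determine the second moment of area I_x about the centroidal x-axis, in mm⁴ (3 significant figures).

I_x ≈ 1.87 × 10⁷ mm⁴

Decompose the section into non-overlapping parts with the origin at the bottom-left of its bounding rectangle.
Flange: 90 × 10, A = 900 mm², y = 195 mm, Ī = 7 500 mm⁴.
Web: 20 × 190, A = 3 800 mm², y = 95 mm, Ī = 11 431 667 mm⁴.
Hole (subtracted): ⌀10, A = 78.54 mm², y = 95 mm, Ī = 490.87 mm⁴.
Centroid: ȳ = ΣA·y / ΣA = 114.47 mm.
Transfer each piece to the centroidal x-axis using Ī + A·d² with d = y − 114.47:
  flange: d = 80.526 mm → contributes +5 843 440 mm⁴
  web: d = -19.474 mm → contributes +12 872 820 mm⁴
  hole: d = -19.474 mm → contributes −30 277 mm⁴
Total I = 18 685 983 mm⁴.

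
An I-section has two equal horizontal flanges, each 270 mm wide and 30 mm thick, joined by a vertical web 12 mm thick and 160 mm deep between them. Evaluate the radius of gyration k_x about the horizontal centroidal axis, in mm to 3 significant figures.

k_x ≈ 91.4 mm

Treat the section as a set of non-overlapping primitives; coordinates are from the bounding-box lower-left.
Bottom flange: 270 × 30, A = 8 100 mm², y = 15 mm, Ī = 607 500 mm⁴.
Web: 12 × 160, A = 1 920 mm², y = 110 mm, Ī = 4 096 000 mm⁴.
Top flange: 270 × 30, A = 8 100 mm², y = 205 mm, Ī = 607 500 mm⁴.
By symmetry the centroid is at mid-height, ȳ = 110 mm.
Transfer each piece to the horizontal centroidal axis using Ī + A·d² with d = y − 110:
  bottom flange: d = -95 mm → contributes +73 710 000 mm⁴
  web: d = 0 mm → contributes +4 096 000 mm⁴
  top flange: d = 95 mm → contributes +73 710 000 mm⁴
Total I = 151 516 000 mm⁴.
Radius of gyration: k = √(I/A) = √(151 516 000 / 18 120) = 91.443 mm.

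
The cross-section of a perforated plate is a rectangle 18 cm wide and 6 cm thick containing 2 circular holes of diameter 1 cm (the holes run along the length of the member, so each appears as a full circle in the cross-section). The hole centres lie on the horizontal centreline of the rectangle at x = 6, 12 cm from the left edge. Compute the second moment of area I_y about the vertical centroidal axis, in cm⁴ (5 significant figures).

Decompose the section into non-overlapping parts with the origin at the bottom-left of its bounding rectangle.
Plate: 18 × 6, A = 108 cm², x = 9 cm, Ī = 2 916 cm⁴.
Hole 1 (subtracted): ⌀1, A = 0.7853982 cm², x = 6 cm, Ī = 0.04908739 cm⁴.
Hole 2 (subtracted): ⌀1, A = 0.7853982 cm², x = 12 cm, Ī = 0.04908739 cm⁴.
By symmetry the centroid is at mid-width, x̄ = 9 cm.
Transfer each piece to the vertical centroidal axis using Ī + A·d² with d = x − 9:
  plate: d = 0 cm → contributes +2 916 cm⁴
  hole 1: d = -3 cm → contributes −7.117671 cm⁴
  hole 2: d = 3 cm → contributes −7.117671 cm⁴
Total I = 2901.765 cm⁴.

I_y ≈ 2901.8 cm⁴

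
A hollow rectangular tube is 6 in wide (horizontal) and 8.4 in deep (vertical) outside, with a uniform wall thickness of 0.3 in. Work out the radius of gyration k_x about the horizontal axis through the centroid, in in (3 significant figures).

k_x ≈ 3.16 in

Break the section into simple shapes (no overlaps), measuring from the bottom-left corner of the bounding box.
Outer rectangle: 6 × 8.4, A = 50.4 in², y = 4.2 in, Ī = 296.35 in⁴.
Inner void (subtracted): 5.4 × 7.8, A = 42.12 in², y = 4.2 in, Ī = 213.55 in⁴.
By symmetry the centroid is at mid-height, ȳ = 4.2 in.
All pieces are centred on the horizontal axis through the centroid, so I = ΣĪ (holes subtracted) = 82.804 in⁴.
Radius of gyration: k = √(I/A) = √(82.804 / 8.28) = 3.1623 in.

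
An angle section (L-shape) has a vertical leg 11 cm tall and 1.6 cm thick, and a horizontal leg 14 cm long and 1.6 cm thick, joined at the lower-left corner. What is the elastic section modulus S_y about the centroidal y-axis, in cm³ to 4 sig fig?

S_y ≈ 75.33 cm³

Break the section into simple shapes (no overlaps), measuring from the bottom-left corner of the bounding box.
Vertical leg: 1.6 × 11, A = 17.6 cm², x = 0.8 cm, Ī = 3.75467 cm⁴.
Horizontal leg (remainder): 12.4 × 1.6, A = 19.84 cm², x = 7.8 cm, Ī = 254.217 cm⁴.
Centroid: x̄ = ΣA·x / ΣA = 4.5094 cm.
Transfer each piece to the centroidal y-axis using Ī + A·d² with d = x − 4.5094:
  vertical leg: d = -3.7094 cm → contributes +245.925 cm⁴
  horizontal leg (remainder): d = 3.2906 cm → contributes +469.045 cm⁴
Total I = 714.969 cm⁴.
Extreme fibre distance c = 9.4906 cm; S = I/c = 75.3345 cm³.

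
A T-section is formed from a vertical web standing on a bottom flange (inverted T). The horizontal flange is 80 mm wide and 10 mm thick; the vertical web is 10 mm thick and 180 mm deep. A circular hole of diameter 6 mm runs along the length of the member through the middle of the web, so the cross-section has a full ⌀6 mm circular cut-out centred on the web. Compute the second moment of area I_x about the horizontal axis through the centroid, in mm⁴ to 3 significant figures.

Decompose the section into non-overlapping parts with the origin at the bottom-left of its bounding rectangle.
Flange: 80 × 10, A = 800 mm², y = 5 mm, Ī = 6666.7 mm⁴.
Web: 10 × 180, A = 1 800 mm², y = 100 mm, Ī = 4 860 000 mm⁴.
Hole (subtracted): ⌀6, A = 28.274 mm², y = 100 mm, Ī = 63.617 mm⁴.
Centroid: ȳ = ΣA·y / ΣA = 70.448 mm.
Transfer each piece to the horizontal axis through the centroid using Ī + A·d² with d = y − 70.448:
  flange: d = -65.448 mm → contributes +3 433 404 mm⁴
  web: d = 29.552 mm → contributes +6 431 992 mm⁴
  hole: d = 29.552 mm → contributes −24 756 mm⁴
Total I = 9 840 640 mm⁴.

I_x ≈ 9.84 × 10⁶ mm⁴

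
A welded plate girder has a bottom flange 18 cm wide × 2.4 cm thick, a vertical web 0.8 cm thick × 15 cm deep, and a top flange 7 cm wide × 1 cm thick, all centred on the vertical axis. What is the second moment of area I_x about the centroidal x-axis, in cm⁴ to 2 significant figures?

I_x ≈ 2300 cm⁴

Split into non-overlapping primitives; take the origin at the lower-left of the bounding box.
Bottom plate: 18 × 2.4, A = 43.2 cm², y = 1.2 cm, Ī = 20.74 cm⁴.
Web plate: 0.8 × 15, A = 12 cm², y = 9.9 cm, Ī = 225 cm⁴.
Top plate: 7 × 1, A = 7 cm², y = 17.9 cm, Ī = 0.5833 cm⁴.
Centroid: ȳ = ΣA·y / ΣA = 4.758 cm.
Transfer each piece to the centroidal x-axis using Ī + A·d² with d = y − 4.758:
  bottom plate: d = -3.558 cm → contributes +567.6 cm⁴
  web plate: d = 5.142 cm → contributes +542.3 cm⁴
  top plate: d = 13.14 cm → contributes +1 210 cm⁴
Total I = 2 319 cm⁴.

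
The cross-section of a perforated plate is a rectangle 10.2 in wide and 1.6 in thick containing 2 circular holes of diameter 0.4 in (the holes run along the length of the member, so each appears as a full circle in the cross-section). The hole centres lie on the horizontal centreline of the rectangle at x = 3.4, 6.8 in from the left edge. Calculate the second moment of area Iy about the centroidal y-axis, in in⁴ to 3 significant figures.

Treat the section as a set of non-overlapping primitives; coordinates are from the bounding-box lower-left.
Plate: 10.2 × 1.6, A = 16.32 in², x = 5.1 in, Ī = 141.49 in⁴.
Hole 1 (subtracted): ⌀0.4, A = 0.12566 in², x = 3.4 in, Ī = 0.0012566 in⁴.
Hole 2 (subtracted): ⌀0.4, A = 0.12566 in², x = 6.8 in, Ī = 0.0012566 in⁴.
By symmetry the centroid is at mid-width, x̄ = 5.1 in.
Transfer each piece to the centroidal y-axis using Ī + A·d² with d = x − 5.1:
  plate: d = 0 in → contributes +141.49 in⁴
  hole 1: d = -1.7 in → contributes −0.36442 in⁴
  hole 2: d = 1.7 in → contributes −0.36442 in⁴
Total I = 140.77 in⁴.

Iy ≈ 141 in⁴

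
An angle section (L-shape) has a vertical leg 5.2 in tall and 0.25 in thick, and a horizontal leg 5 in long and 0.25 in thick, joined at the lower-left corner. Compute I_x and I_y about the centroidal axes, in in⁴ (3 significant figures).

I_x ≈ 6.74 in⁴, I_y ≈ 6.12 in⁴

Split into non-overlapping primitives; take the origin at the lower-left of the bounding box.
Vertical leg: 0.25 × 5.2, A = 1.3 in², y = 2.6 in, Ī = 2.9293 in⁴.
Horizontal leg (remainder): 4.75 × 0.25, A = 1.1875 in², y = 0.125 in, Ī = 0.0061849 in⁴.
Centroid: ȳ = ΣA·y / ΣA = 1.4185 in.
Transfer each piece to the centroidal x-axis using Ī + A·d² with d = y − 1.4185:
  vertical leg: d = 1.1815 in → contributes +4.7442 in⁴
  horizontal leg (remainder): d = -1.2935 in → contributes +1.9929 in⁴
Total I = 6.7371 in⁴.
For the y-axis: x̄ = 1.3185 in.
Repeating about the centroidal y-axis gives I_y = 6.1183 in⁴.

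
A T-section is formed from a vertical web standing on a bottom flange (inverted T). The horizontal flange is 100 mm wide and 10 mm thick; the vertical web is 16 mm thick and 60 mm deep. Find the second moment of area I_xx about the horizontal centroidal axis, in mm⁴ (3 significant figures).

I_xx ≈ 8.96 × 10⁵ mm⁴

Treat the section as a set of non-overlapping primitives; coordinates are from the bounding-box lower-left.
Flange: 100 × 10, A = 1 000 mm², y = 5 mm, Ī = 8333.3 mm⁴.
Web: 16 × 60, A = 960 mm², y = 40 mm, Ī = 288 000 mm⁴.
Centroid: ȳ = ΣA·y / ΣA = 22.143 mm.
Transfer each piece to the horizontal centroidal axis using Ī + A·d² with d = y − 22.143:
  flange: d = -17.143 mm → contributes +302 211 mm⁴
  web: d = 17.857 mm → contributes +594 122 mm⁴
Total I = 896 333 mm⁴.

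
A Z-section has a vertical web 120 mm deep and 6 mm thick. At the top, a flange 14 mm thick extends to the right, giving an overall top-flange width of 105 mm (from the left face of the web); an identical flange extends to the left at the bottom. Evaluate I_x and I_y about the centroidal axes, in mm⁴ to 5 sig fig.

Break the section into simple shapes (no overlaps), measuring from the bottom-left corner of the bounding box.
Web: 6 × 120, A = 720 mm², y = 60 mm, Ī = 864 000 mm⁴.
Top flange (beyond web): 99 × 14, A = 1 386 mm², y = 113 mm, Ī = 22 638 mm⁴.
Bottom flange (beyond web): 99 × 14, A = 1 386 mm², y = 7 mm, Ī = 22 638 mm⁴.
Centroid: ȳ = ΣA·y / ΣA = 60 mm.
Transfer each piece to the centroidal x-axis using Ī + A·d² with d = y − 60:
  web: d = 0 mm → contributes +864 000 mm⁴
  top flange (beyond web): d = 53 mm → contributes +3 915 912 mm⁴
  bottom flange (beyond web): d = -53 mm → contributes +3 915 912 mm⁴
Total I = 8 695 824 mm⁴.
For the y-axis: x̄ = 102 mm.
Repeating about the centroidal y-axis gives I_y = 9 906 516 mm⁴.

I_x ≈ 8.6958 × 10⁶ mm⁴, I_y ≈ 9.9065 × 10⁶ mm⁴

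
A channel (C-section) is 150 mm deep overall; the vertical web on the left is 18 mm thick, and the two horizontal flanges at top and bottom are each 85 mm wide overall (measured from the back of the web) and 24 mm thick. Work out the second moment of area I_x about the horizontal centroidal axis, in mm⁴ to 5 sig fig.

Break the section into simple shapes (no overlaps), measuring from the bottom-left corner of the bounding box.
Web: 18 × 150, A = 2 700 mm², y = 75 mm, Ī = 5 062 500 mm⁴.
Top flange (beyond web): 67 × 24, A = 1 608 mm², y = 138 mm, Ī = 77 184 mm⁴.
Bottom flange (beyond web): 67 × 24, A = 1 608 mm², y = 12 mm, Ī = 77 184 mm⁴.
By symmetry the centroid is at mid-height, ȳ = 75 mm.
Transfer each piece to the horizontal centroidal axis using Ī + A·d² with d = y − 75:
  web: d = 0 mm → contributes +5 062 500 mm⁴
  top flange (beyond web): d = 63 mm → contributes +6 459 336 mm⁴
  bottom flange (beyond web): d = -63 mm → contributes +6 459 336 mm⁴
Total I = 17 981 172 mm⁴.

I_x ≈ 1.7981 × 10⁷ mm⁴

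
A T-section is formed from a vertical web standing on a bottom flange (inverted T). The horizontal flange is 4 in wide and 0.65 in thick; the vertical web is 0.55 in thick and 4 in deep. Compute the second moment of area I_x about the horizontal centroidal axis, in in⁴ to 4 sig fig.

Treat the section as a set of non-overlapping primitives; coordinates are from the bounding-box lower-left.
Flange: 4 × 0.65, A = 2.6 in², y = 0.325 in, Ī = 0.0915417 in⁴.
Web: 0.55 × 4, A = 2.2 in², y = 2.65 in, Ī = 2.93333 in⁴.
Centroid: ȳ = ΣA·y / ΣA = 1.39063 in.
Transfer each piece to the horizontal centroidal axis using Ī + A·d² with d = y − 1.39063:
  flange: d = -1.06563 in → contributes +3.04399 in⁴
  web: d = 1.25938 in → contributes +6.42259 in⁴
Total I = 9.46658 in⁴.

I_x ≈ 9.467 in⁴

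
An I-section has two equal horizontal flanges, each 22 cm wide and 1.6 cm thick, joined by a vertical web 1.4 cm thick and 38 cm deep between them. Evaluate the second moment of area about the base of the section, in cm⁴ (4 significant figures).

I_base ≈ 8.647 × 10⁴ cm⁴

Break the section into simple shapes (no overlaps), measuring from the bottom-left corner of the bounding box.
Bottom flange: 22 × 1.6, A = 35.2 cm², y = 0.8 cm, Ī = 7.50933 cm⁴.
Web: 1.4 × 38, A = 53.2 cm², y = 20.6 cm, Ī = 6401.73 cm⁴.
Top flange: 22 × 1.6, A = 35.2 cm², y = 40.4 cm, Ī = 7.50933 cm⁴.
Transfer each piece to a horizontal axis along the bottom face using Ī + A·d² with d = y − 0:
  bottom flange: d = 0.8 cm → contributes +30.0373 cm⁴
  web: d = 20.6 cm → contributes +28977.7 cm⁴
  top flange: d = 40.4 cm → contributes +57459.5 cm⁴
Total I = 86467.3 cm⁴.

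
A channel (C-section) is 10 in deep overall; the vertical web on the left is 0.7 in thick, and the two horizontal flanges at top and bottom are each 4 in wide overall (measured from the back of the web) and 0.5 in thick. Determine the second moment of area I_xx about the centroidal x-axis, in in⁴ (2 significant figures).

I_xx ≈ 130 in⁴

Split into non-overlapping primitives; take the origin at the lower-left of the bounding box.
Web: 0.7 × 10, A = 7 in², y = 5 in, Ī = 58.33 in⁴.
Top flange (beyond web): 3.3 × 0.5, A = 1.65 in², y = 9.75 in, Ī = 0.03438 in⁴.
Bottom flange (beyond web): 3.3 × 0.5, A = 1.65 in², y = 0.25 in, Ī = 0.03438 in⁴.
By symmetry the centroid is at mid-height, ȳ = 5 in.
Transfer each piece to the centroidal x-axis using Ī + A·d² with d = y − 5:
  web: d = 0 in → contributes +58.33 in⁴
  top flange (beyond web): d = 4.75 in → contributes +37.26 in⁴
  bottom flange (beyond web): d = -4.75 in → contributes +37.26 in⁴
Total I = 132.9 in⁴.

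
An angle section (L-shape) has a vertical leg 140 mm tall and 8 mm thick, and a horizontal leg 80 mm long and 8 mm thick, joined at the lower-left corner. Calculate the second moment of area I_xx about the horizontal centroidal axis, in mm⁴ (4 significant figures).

I_xx ≈ 3.489 × 10⁶ mm⁴

Break the section into simple shapes (no overlaps), measuring from the bottom-left corner of the bounding box.
Vertical leg: 8 × 140, A = 1 120 mm², y = 70 mm, Ī = 1 829 333 mm⁴.
Horizontal leg (remainder): 72 × 8, A = 576 mm², y = 4 mm, Ī = 3 072 mm⁴.
Centroid: ȳ = ΣA·y / ΣA = 47.5849 mm.
Transfer each piece to the horizontal centroidal axis using Ī + A·d² with d = y − 47.5849:
  vertical leg: d = 22.4151 mm → contributes +2 392 062 mm⁴
  horizontal leg (remainder): d = -43.5849 mm → contributes +1 097 267 mm⁴
Total I = 3 489 329 mm⁴.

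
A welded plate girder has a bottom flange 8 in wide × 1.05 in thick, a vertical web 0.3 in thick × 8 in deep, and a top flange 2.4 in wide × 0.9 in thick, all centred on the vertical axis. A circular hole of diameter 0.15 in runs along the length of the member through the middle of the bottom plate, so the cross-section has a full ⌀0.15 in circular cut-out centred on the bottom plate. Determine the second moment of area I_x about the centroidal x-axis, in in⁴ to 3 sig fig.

I_x ≈ 166 in⁴

Decompose the section into non-overlapping parts with the origin at the bottom-left of its bounding rectangle.
Bottom plate: 8 × 1.05, A = 8.4 in², y = 0.525 in, Ī = 0.77175 in⁴.
Web plate: 0.3 × 8, A = 2.4 in², y = 5.05 in, Ī = 12.8 in⁴.
Top plate: 2.4 × 0.9, A = 2.16 in², y = 9.5 in, Ī = 0.1458 in⁴.
Hole (subtracted): ⌀0.15, A = 0.017671 in², y = 0.525 in, Ī = 0.00002485 in⁴.
Centroid: ȳ = ΣA·y / ΣA = 2.862 in.
Transfer each piece to the centroidal x-axis using Ī + A·d² with d = y − 2.862:
  bottom plate: d = -2.337 in → contributes +46.648 in⁴
  web plate: d = 2.188 in → contributes +24.29 in⁴
  top plate: d = 6.638 in → contributes +95.322 in⁴
  hole: d = -2.337 in → contributes −0.096537 in⁴
Total I = 166.16 in⁴.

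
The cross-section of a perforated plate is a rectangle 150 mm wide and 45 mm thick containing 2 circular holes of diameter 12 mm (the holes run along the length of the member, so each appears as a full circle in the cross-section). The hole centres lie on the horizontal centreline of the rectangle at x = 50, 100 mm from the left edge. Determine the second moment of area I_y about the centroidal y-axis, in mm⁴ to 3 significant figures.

Decompose the section into non-overlapping parts with the origin at the bottom-left of its bounding rectangle.
Plate: 150 × 45, A = 6 750 mm², x = 75 mm, Ī = 12 656 250 mm⁴.
Hole 1 (subtracted): ⌀12, A = 113.1 mm², x = 50 mm, Ī = 1017.9 mm⁴.
Hole 2 (subtracted): ⌀12, A = 113.1 mm², x = 100 mm, Ī = 1017.9 mm⁴.
By symmetry the centroid is at mid-width, x̄ = 75 mm.
Transfer each piece to the centroidal y-axis using Ī + A·d² with d = x − 75:
  plate: d = 0 mm → contributes +12 656 250 mm⁴
  hole 1: d = -25 mm → contributes −71 704 mm⁴
  hole 2: d = 25 mm → contributes −71 704 mm⁴
Total I = 12 512 843 mm⁴.

I_y ≈ 1.25 × 10⁷ mm⁴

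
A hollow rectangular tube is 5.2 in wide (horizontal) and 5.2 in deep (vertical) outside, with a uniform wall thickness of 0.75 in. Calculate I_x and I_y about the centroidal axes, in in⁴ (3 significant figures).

Treat the section as a set of non-overlapping primitives; coordinates are from the bounding-box lower-left.
Outer rectangle: 5.2 × 5.2, A = 27.04 in², y = 2.6 in, Ī = 60.93 in⁴.
Inner void (subtracted): 3.7 × 3.7, A = 13.69 in², y = 2.6 in, Ī = 15.618 in⁴.
By symmetry the centroid is at mid-height, ȳ = 2.6 in.
All pieces are centred on the centroidal x-axis, so I = ΣĪ (holes subtracted) = 45.312 in⁴.
Repeating about the centroidal y-axis gives I_y = 45.312 in⁴.

I_x ≈ 45.3 in⁴, I_y ≈ 45.3 in⁴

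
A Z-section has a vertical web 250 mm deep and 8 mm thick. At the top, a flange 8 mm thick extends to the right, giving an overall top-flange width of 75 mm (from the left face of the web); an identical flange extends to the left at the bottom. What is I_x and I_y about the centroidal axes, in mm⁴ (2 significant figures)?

Treat the section as a set of non-overlapping primitives; coordinates are from the bounding-box lower-left.
Web: 8 × 250, A = 2 000 mm², y = 125 mm, Ī = 10 416 667 mm⁴.
Top flange (beyond web): 67 × 8, A = 536 mm², y = 246 mm, Ī = 2 859 mm⁴.
Bottom flange (beyond web): 67 × 8, A = 536 mm², y = 4 mm, Ī = 2 859 mm⁴.
Centroid: ȳ = ΣA·y / ΣA = 125 mm.
Transfer each piece to the centroidal x-axis using Ī + A·d² with d = y − 125:
  web: d = 0 mm → contributes +10 416 667 mm⁴
  top flange (beyond web): d = 121 mm → contributes +7 850 435 mm⁴
  bottom flange (beyond web): d = -121 mm → contributes +7 850 435 mm⁴
Total I = 26 117 536 mm⁴.
For the y-axis: x̄ = 71 mm.
Repeating about the centroidal y-axis gives I_y = 1 919 184 mm⁴.

I_x ≈ 2.6 × 10⁷ mm⁴, I_y ≈ 1.9 × 10⁶ mm⁴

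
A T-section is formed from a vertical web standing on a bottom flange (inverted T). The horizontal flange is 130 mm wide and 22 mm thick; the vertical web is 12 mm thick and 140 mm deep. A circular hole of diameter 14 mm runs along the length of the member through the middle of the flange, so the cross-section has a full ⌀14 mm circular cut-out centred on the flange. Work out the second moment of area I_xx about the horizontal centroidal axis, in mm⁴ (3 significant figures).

I_xx ≈ 9.66 × 10⁶ mm⁴

Split into non-overlapping primitives; take the origin at the lower-left of the bounding box.
Flange: 130 × 22, A = 2 860 mm², y = 11 mm, Ī = 115 353 mm⁴.
Web: 12 × 140, A = 1 680 mm², y = 92 mm, Ī = 2 744 000 mm⁴.
Hole (subtracted): ⌀14, A = 153.94 mm², y = 11 mm, Ī = 1885.7 mm⁴.
Centroid: ȳ = ΣA·y / ΣA = 42.026 mm.
Transfer each piece to the horizontal centroidal axis using Ī + A·d² with d = y − 42.026:
  flange: d = -31.026 mm → contributes +2 868 346 mm⁴
  web: d = 49.974 mm → contributes +6 939 708 mm⁴
  hole: d = -31.026 mm → contributes −150 064 mm⁴
Total I = 9 657 990 mm⁴.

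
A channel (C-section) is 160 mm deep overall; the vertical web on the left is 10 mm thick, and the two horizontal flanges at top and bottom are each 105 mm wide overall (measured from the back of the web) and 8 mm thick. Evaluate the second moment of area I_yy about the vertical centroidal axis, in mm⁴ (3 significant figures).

Break the section into simple shapes (no overlaps), measuring from the bottom-left corner of the bounding box.
Web: 10 × 160, A = 1 600 mm², x = 5 mm, Ī = 13 333 mm⁴.
Top flange (beyond web): 95 × 8, A = 760 mm², x = 57.5 mm, Ī = 571 583 mm⁴.
Bottom flange (beyond web): 95 × 8, A = 760 mm², x = 57.5 mm, Ī = 571 583 mm⁴.
Centroid: x̄ = ΣA·x / ΣA = 30.577 mm.
Transfer each piece to the vertical centroidal axis using Ī + A·d² with d = x − 30.577:
  web: d = -25.577 mm → contributes +1 060 020 mm⁴
  top flange (beyond web): d = 26.923 mm → contributes +1 122 471 mm⁴
  bottom flange (beyond web): d = 26.923 mm → contributes +1 122 471 mm⁴
Total I = 3 304 962 mm⁴.

I_yy ≈ 3.30 × 10⁶ mm⁴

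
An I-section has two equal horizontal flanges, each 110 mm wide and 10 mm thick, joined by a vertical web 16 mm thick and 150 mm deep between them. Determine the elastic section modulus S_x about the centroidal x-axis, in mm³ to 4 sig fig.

S_x ≈ 2.188 × 10⁵ mm³

Break the section into simple shapes (no overlaps), measuring from the bottom-left corner of the bounding box.
Bottom flange: 110 × 10, A = 1 100 mm², y = 5 mm, Ī = 9166.67 mm⁴.
Web: 16 × 150, A = 2 400 mm², y = 85 mm, Ī = 4 500 000 mm⁴.
Top flange: 110 × 10, A = 1 100 mm², y = 165 mm, Ī = 9166.67 mm⁴.
By symmetry the centroid is at mid-height, ȳ = 85 mm.
Transfer each piece to the centroidal x-axis using Ī + A·d² with d = y − 85:
  bottom flange: d = -80 mm → contributes +7 049 167 mm⁴
  web: d = 0 mm → contributes +4 500 000 mm⁴
  top flange: d = 80 mm → contributes +7 049 167 mm⁴
Total I = 18 598 333 mm⁴.
Extreme fibre distance c = 85 mm; S = I/c = 218 804 mm³.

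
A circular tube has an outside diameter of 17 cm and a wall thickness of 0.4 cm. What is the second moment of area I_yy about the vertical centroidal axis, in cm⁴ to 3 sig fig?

I_yy ≈ 719 cm⁴

Split into non-overlapping primitives; take the origin at the lower-left of the bounding box.
Outer circle: ⌀17, A = 226.98 cm², x = 8.5 cm, Ī = 4099.8 cm⁴.
Bore (subtracted): ⌀16.2, A = 206.12 cm², x = 8.5 cm, Ī = 3380.9 cm⁴.
By symmetry the centroid is at mid-width, x̄ = 8.5 cm.
All pieces are centred on the vertical centroidal axis, so I = ΣĪ (holes subtracted) = 718.95 cm⁴.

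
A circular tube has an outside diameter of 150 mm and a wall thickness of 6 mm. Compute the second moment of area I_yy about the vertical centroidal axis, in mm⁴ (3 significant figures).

I_yy ≈ 7.05 × 10⁶ mm⁴

Split into non-overlapping primitives; take the origin at the lower-left of the bounding box.
Outer circle: ⌀150, A = 17 671 mm², x = 75 mm, Ī = 24 850 489 mm⁴.
Bore (subtracted): ⌀138, A = 14 957 mm², x = 75 mm, Ī = 17 802 715 mm⁴.
By symmetry the centroid is at mid-width, x̄ = 75 mm.
All pieces are centred on the vertical centroidal axis, so I = ΣĪ (holes subtracted) = 7 047 774 mm⁴.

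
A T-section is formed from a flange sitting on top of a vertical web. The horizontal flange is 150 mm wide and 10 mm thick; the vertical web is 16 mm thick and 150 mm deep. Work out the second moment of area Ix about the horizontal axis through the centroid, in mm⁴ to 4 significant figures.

Decompose the section into non-overlapping parts with the origin at the bottom-left of its bounding rectangle.
Flange: 150 × 10, A = 1 500 mm², y = 155 mm, Ī = 12 500 mm⁴.
Web: 16 × 150, A = 2 400 mm², y = 75 mm, Ī = 4 500 000 mm⁴.
Centroid: ȳ = ΣA·y / ΣA = 105.769 mm.
Transfer each piece to the horizontal axis through the centroid using Ī + A·d² with d = y − 105.769:
  flange: d = 49.2308 mm → contributes +3 648 003 mm⁴
  web: d = -30.7692 mm → contributes +6 772 189 mm⁴
Total I = 10 420 192 mm⁴.

Ix ≈ 1.042 × 10⁷ mm⁴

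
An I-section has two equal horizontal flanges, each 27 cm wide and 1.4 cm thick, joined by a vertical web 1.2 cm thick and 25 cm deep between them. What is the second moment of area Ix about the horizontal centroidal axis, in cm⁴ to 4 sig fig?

Ix ≈ 1.475 × 10⁴ cm⁴

Break the section into simple shapes (no overlaps), measuring from the bottom-left corner of the bounding box.
Bottom flange: 27 × 1.4, A = 37.8 cm², y = 0.7 cm, Ī = 6.174 cm⁴.
Web: 1.2 × 25, A = 30 cm², y = 13.9 cm, Ī = 1562.5 cm⁴.
Top flange: 27 × 1.4, A = 37.8 cm², y = 27.1 cm, Ī = 6.174 cm⁴.
By symmetry the centroid is at mid-height, ȳ = 13.9 cm.
Transfer each piece to the horizontal centroidal axis using Ī + A·d² with d = y − 13.9:
  bottom flange: d = -13.2 cm → contributes +6592.45 cm⁴
  web: d = 0 cm → contributes +1562.5 cm⁴
  top flange: d = 13.2 cm → contributes +6592.45 cm⁴
Total I = 14747.4 cm⁴.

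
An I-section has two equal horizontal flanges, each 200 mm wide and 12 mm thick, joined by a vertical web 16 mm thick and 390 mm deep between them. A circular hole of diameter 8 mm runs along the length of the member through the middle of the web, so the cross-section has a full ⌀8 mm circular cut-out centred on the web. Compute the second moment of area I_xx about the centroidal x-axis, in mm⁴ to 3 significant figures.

Decompose the section into non-overlapping parts with the origin at the bottom-left of its bounding rectangle.
Bottom flange: 200 × 12, A = 2 400 mm², y = 6 mm, Ī = 28 800 mm⁴.
Web: 16 × 390, A = 6 240 mm², y = 207 mm, Ī = 79 092 000 mm⁴.
Top flange: 200 × 12, A = 2 400 mm², y = 408 mm, Ī = 28 800 mm⁴.
Hole (subtracted): ⌀8, A = 50.265 mm², y = 207 mm, Ī = 201.06 mm⁴.
By symmetry the centroid is at mid-height, ȳ = 207 mm.
Transfer each piece to the centroidal x-axis using Ī + A·d² with d = y − 207:
  bottom flange: d = -201 mm → contributes +96 991 200 mm⁴
  web: d = 0 mm → contributes +79 092 000 mm⁴
  top flange: d = 201 mm → contributes +96 991 200 mm⁴
  hole: d = 0 mm → contributes −201.06 mm⁴
Total I = 273 074 199 mm⁴.

I_xx ≈ 2.73 × 10⁸ mm⁴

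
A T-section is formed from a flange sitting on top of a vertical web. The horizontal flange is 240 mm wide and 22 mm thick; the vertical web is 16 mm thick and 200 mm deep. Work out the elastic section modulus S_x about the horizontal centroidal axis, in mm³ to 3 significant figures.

Treat the section as a set of non-overlapping primitives; coordinates are from the bounding-box lower-left.
Flange: 240 × 22, A = 5 280 mm², y = 211 mm, Ī = 212 960 mm⁴.
Web: 16 × 200, A = 3 200 mm², y = 100 mm, Ī = 10 666 667 mm⁴.
Centroid: ȳ = ΣA·y / ΣA = 169.11 mm.
Transfer each piece to the horizontal centroidal axis using Ī + A·d² with d = y − 169.11:
  flange: d = 41.887 mm → contributes +9 476 738 mm⁴
  web: d = -69.113 mm → contributes +25 951 900 mm⁴
Total I = 35 428 638 mm⁴.
Extreme fibre distance c = 169.11 mm; S = I/c = 209 497 mm³.

S_x ≈ 2.09 × 10⁵ mm³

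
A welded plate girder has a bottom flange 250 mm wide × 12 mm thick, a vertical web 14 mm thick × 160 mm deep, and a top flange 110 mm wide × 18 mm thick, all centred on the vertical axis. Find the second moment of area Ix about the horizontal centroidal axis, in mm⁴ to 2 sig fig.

Split into non-overlapping primitives; take the origin at the lower-left of the bounding box.
Bottom plate: 250 × 12, A = 3 000 mm², y = 6 mm, Ī = 36 000 mm⁴.
Web plate: 14 × 160, A = 2 240 mm², y = 92 mm, Ī = 4 778 667 mm⁴.
Top plate: 110 × 18, A = 1 980 mm², y = 181 mm, Ī = 53 460 mm⁴.
Centroid: ȳ = ΣA·y / ΣA = 80.67 mm.
Transfer each piece to the horizontal centroidal axis using Ī + A·d² with d = y − 80.67:
  bottom plate: d = -74.67 mm → contributes +16 764 229 mm⁴
  web plate: d = 11.33 mm → contributes +5 066 054 mm⁴
  top plate: d = 100.3 mm → contributes +19 983 112 mm⁴
Total I = 41 813 395 mm⁴.

Ix ≈ 4.2 × 10⁷ mm⁴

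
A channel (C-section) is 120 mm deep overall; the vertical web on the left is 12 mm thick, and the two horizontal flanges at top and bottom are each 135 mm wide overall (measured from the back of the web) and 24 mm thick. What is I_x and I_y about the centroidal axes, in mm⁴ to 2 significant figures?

Treat the section as a set of non-overlapping primitives; coordinates are from the bounding-box lower-left.
Web: 12 × 120, A = 1 440 mm², y = 60 mm, Ī = 1 728 000 mm⁴.
Top flange (beyond web): 123 × 24, A = 2 952 mm², y = 108 mm, Ī = 141 696 mm⁴.
Bottom flange (beyond web): 123 × 24, A = 2 952 mm², y = 12 mm, Ī = 141 696 mm⁴.
By symmetry the centroid is at mid-height, ȳ = 60 mm.
Transfer each piece to the centroidal x-axis using Ī + A·d² with d = y − 60:
  web: d = 0 mm → contributes +1 728 000 mm⁴
  top flange (beyond web): d = 48 mm → contributes +6 943 104 mm⁴
  bottom flange (beyond web): d = -48 mm → contributes +6 943 104 mm⁴
Total I = 15 614 208 mm⁴.
For the y-axis: x̄ = 60.26 mm.
Repeating about the centroidal y-axis gives I_y = 12 735 277 mm⁴.

I_x ≈ 1.6 × 10⁷ mm⁴, I_y ≈ 1.3 × 10⁷ mm⁴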